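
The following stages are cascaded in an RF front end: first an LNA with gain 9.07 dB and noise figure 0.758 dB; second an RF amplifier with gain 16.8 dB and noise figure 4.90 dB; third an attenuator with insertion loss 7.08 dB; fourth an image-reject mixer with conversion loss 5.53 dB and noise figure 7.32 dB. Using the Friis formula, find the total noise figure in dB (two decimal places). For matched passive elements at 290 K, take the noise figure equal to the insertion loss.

Convert to linear (a loss of L dB is a gain of −L dB): F_i = 10^(NF_i/10), G_i = 10^(G_i,dB/10)
  Stage 1: F_1 = 10^(0.758/10) = 1.191, G_1 = 10^(9.07/10) = 8.072
  Stage 2: F_2 = 10^(4.90/10) = 3.090, G_2 = 10^(16.8/10) = 47.86
  Stage 3: F_3 = 10^(7.08/10) = 5.105, G_3 = 10^(−7.08/10) = 0.1959
  Stage 4: F_4 = 10^(7.32/10) = 5.395, G_4 = 10^(−5.53/10) = 0.2799
Friis cascade:
  F = 1.191 + (3.090 − 1)/8.072 + (5.105 − 1)/386.4 + (5.395 − 1)/75.68 = 1.518
NF = 10 log₁₀(1.518) = 1.81 dB

1.81 dB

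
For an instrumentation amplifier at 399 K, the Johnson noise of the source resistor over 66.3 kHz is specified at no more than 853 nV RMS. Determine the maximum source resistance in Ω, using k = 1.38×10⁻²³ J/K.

Johnson–Nyquist: V_n = √(4kTRB) ⇒ R = V_n² / (4kTB)
4kTB = 4 × 1.38×10⁻²³ × 399 × 6.63×10⁴ = 1.46×10⁻¹⁵
R = (8.53×10⁻⁷)² / 1.46×10⁻¹⁵ = 4.98×10² Ω = 498 Ω

498 Ω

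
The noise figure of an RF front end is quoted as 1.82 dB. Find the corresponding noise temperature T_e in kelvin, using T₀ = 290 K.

151 K

F = 10^(1.82/10) = 1.52055
T_e = (F − 1)·T₀ = (1.52055 − 1) × 290 = 151 K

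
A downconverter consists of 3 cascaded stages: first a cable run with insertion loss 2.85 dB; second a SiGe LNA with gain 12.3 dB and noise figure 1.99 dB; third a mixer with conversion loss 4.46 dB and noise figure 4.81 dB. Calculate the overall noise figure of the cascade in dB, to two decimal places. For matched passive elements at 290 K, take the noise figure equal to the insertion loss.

Convert to linear (a loss of L dB is a gain of −L dB): F_i = 10^(NF_i/10), G_i = 10^(G_i,dB/10)
  Stage 1: F_1 = 10^(2.85/10) = 1.928, G_1 = 10^(−2.85/10) = 0.5188
  Stage 2: F_2 = 10^(1.99/10) = 1.581, G_2 = 10^(12.3/10) = 16.98
  Stage 3: F_3 = 10^(4.81/10) = 3.027, G_3 = 10^(−4.46/10) = 0.3581
Friis cascade:
  F = 1.928 + (1.581 − 1)/0.5188 + (3.027 − 1)/8.810 = 3.278
NF = 10 log₁₀(3.278) = 5.16 dB

5.16 dB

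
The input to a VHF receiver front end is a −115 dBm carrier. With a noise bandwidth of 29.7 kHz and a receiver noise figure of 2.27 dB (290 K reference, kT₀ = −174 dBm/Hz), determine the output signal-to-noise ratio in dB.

Noise floor: N = −174 + 10 log₁₀(B) + NF
10 log₁₀(2.97×10⁴) = 44.73 dB
N = −174 + 44.73 + 2.27 = −127.00 dBm
SNR = P_sig − N = −115 − (−127.00) = 12.00 dB → 12.0 dB

12.0 dB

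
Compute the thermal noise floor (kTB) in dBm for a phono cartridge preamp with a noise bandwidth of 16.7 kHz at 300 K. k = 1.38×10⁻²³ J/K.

P_n = kTB = 1.38×10⁻²³ × 300 × 1.67×10⁴ = 6.91×10⁻¹⁷ W
In dBm: 10 log₁₀(6.91×10⁻¹⁷ / 10⁻³) = −131.6 dBm

−131.6 dBm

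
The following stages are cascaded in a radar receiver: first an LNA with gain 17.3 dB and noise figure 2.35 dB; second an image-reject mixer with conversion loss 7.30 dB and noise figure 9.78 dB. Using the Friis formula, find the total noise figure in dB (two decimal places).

Convert to linear (a loss of L dB is a gain of −L dB): F_i = 10^(NF_i/10), G_i = 10^(G_i,dB/10)
  Stage 1: F_1 = 10^(2.35/10) = 1.718, G_1 = 10^(17.3/10) = 53.70
  Stage 2: F_2 = 10^(9.78/10) = 9.506, G_2 = 10^(−7.30/10) = 0.1862
Friis cascade:
  F = 1.718 + (9.506 − 1)/53.70 = 1.876
NF = 10 log₁₀(1.876) = 2.73 dB

2.73 dB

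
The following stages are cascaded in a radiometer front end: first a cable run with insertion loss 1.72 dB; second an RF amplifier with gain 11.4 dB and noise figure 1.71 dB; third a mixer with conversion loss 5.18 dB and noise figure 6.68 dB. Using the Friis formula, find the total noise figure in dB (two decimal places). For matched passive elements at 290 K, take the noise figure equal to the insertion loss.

4.14 dB

Convert to linear (a loss of L dB is a gain of −L dB): F_i = 10^(NF_i/10), G_i = 10^(G_i,dB/10)
  Stage 1: F_1 = 10^(1.72/10) = 1.486, G_1 = 10^(−1.72/10) = 0.6730
  Stage 2: F_2 = 10^(1.71/10) = 1.483, G_2 = 10^(11.4/10) = 13.80
  Stage 3: F_3 = 10^(6.68/10) = 4.656, G_3 = 10^(−5.18/10) = 0.3034
Friis cascade:
  F = 1.486 + (1.483 − 1)/0.6730 + (4.656 − 1)/9.290 = 2.596
NF = 10 log₁₀(2.596) = 4.14 dB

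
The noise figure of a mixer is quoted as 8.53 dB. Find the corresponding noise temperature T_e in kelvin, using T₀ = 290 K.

1777 K

F = 10^(8.53/10) = 7.12853
T_e = (F − 1)·T₀ = (7.12853 − 1) × 290 = 1777 K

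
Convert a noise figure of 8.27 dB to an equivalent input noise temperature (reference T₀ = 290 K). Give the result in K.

1657 K

F = 10^(8.27/10) = 6.71429
T_e = (F − 1)·T₀ = (6.71429 − 1) × 290 = 1657 K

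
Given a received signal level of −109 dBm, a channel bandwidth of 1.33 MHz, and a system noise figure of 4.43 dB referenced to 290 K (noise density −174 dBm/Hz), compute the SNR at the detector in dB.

−0.7 dB

Noise floor: N = −174 + 10 log₁₀(B) + NF
10 log₁₀(1.33×10⁶) = 61.24 dB
N = −174 + 61.24 + 4.43 = −108.33 dBm
SNR = P_sig − N = −109 − (−108.33) = −0.67 dB → −0.7 dB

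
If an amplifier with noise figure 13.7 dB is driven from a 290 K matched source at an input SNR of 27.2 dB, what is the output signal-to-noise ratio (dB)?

13.5 dB

By definition F = SNR_in/SNR_out, so in dB: SNR_out = SNR_in − NF
SNR_out = 27.2 − 13.7 = 13.5 dB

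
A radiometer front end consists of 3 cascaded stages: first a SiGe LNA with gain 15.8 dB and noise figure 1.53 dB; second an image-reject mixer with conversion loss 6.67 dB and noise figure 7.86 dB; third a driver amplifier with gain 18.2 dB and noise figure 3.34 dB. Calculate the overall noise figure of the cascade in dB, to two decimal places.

2.30 dB

Convert to linear (a loss of L dB is a gain of −L dB): F_i = 10^(NF_i/10), G_i = 10^(G_i,dB/10)
  Stage 1: F_1 = 10^(1.53/10) = 1.422, G_1 = 10^(15.8/10) = 38.02
  Stage 2: F_2 = 10^(7.86/10) = 6.109, G_2 = 10^(−6.67/10) = 0.2153
  Stage 3: F_3 = 10^(3.34/10) = 2.158, G_3 = 10^(18.2/10) = 66.07
Friis cascade:
  F = 1.422 + (6.109 − 1)/38.02 + (2.158 − 1)/8.185 = 1.698
NF = 10 log₁₀(1.698) = 2.30 dB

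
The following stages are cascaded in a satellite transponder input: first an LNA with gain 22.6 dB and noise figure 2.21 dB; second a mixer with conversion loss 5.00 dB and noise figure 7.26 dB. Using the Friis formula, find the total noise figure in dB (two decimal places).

Convert to linear (a loss of L dB is a gain of −L dB): F_i = 10^(NF_i/10), G_i = 10^(G_i,dB/10)
  Stage 1: F_1 = 10^(2.21/10) = 1.663, G_1 = 10^(22.6/10) = 182.0
  Stage 2: F_2 = 10^(7.26/10) = 5.321, G_2 = 10^(−5.00/10) = 0.3162
Friis cascade:
  F = 1.663 + (5.321 − 1)/182.0 = 1.687
NF = 10 log₁₀(1.687) = 2.27 dB

2.27 dB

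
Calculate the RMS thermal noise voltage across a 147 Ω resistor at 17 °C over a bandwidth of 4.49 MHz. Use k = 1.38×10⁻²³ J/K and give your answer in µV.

T = 17 °C + 273.15 = 290.15 K
V_n = √(4kTRB)
4kTRB = 4 × 1.38×10⁻²³ × 290.15 × 1.47×10² × 4.49×10⁶ = 1.06×10⁻¹¹ V²
V_n = √(1.06×10⁻¹¹) = 3.25×10⁻⁶ V = 3.25 µV

3.25 µV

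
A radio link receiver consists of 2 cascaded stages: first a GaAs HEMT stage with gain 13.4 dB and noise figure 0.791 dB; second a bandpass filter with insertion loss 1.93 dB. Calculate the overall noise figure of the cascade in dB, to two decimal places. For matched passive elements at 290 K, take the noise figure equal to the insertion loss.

Convert to linear (a loss of L dB is a gain of −L dB): F_i = 10^(NF_i/10), G_i = 10^(G_i,dB/10)
  Stage 1: F_1 = 10^(0.791/10) = 1.200, G_1 = 10^(13.4/10) = 21.88
  Stage 2: F_2 = 10^(1.93/10) = 1.560, G_2 = 10^(−1.93/10) = 0.6412
Friis cascade:
  F = 1.200 + (1.560 − 1)/21.88 = 1.225
NF = 10 log₁₀(1.225) = 0.88 dB

0.88 dB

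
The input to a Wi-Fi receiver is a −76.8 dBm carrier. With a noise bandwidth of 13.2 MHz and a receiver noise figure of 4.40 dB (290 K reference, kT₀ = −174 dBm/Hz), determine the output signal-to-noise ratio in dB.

Noise floor: N = −174 + 10 log₁₀(B) + NF
10 log₁₀(1.32×10⁷) = 71.21 dB
N = −174 + 71.21 + 4.40 = −98.39 dBm
SNR = P_sig − N = −76.8 − (−98.39) = 21.59 dB → 21.6 dB

21.6 dB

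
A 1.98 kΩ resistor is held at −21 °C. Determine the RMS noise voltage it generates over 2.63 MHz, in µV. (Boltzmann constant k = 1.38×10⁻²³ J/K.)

T = −21 °C + 273.15 = 252.15 K
V_n = √(4kTRB)
4kTRB = 4 × 1.38×10⁻²³ × 252.15 × 1.98×10³ × 2.63×10⁶ = 7.25×10⁻¹¹ V²
V_n = √(7.25×10⁻¹¹) = 8.51×10⁻⁶ V = 8.51 µV

8.51 µV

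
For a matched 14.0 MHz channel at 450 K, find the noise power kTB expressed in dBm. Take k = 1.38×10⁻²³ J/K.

P_n = kTB = 1.38×10⁻²³ × 450 × 1.40×10⁷ = 8.69×10⁻¹⁴ W
In dBm: 10 log₁₀(8.69×10⁻¹⁴ / 10⁻³) = −100.6 dBm

−100.6 dBm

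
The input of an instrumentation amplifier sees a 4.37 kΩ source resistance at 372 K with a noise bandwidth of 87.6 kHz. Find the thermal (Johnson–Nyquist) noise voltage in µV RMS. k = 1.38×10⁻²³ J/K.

2.80 µV

V_n = √(4kTRB)
4kTRB = 4 × 1.38×10⁻²³ × 372 × 4.37×10³ × 8.76×10⁴ = 7.86×10⁻¹² V²
V_n = √(7.86×10⁻¹²) = 2.80×10⁻⁶ V = 2.80 µV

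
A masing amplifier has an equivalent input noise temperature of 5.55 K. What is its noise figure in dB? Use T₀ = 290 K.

F = 1 + T_e/T₀ = 1 + 5.55/290 = 1.01914
NF = 10 log₁₀(1.01914) = 0.082 dB

0.082 dB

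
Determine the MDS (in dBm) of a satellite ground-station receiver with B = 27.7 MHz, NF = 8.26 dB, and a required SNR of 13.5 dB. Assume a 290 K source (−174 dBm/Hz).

Sensitivity = −174 + 10 log₁₀(B) + NF + SNR_min
= −174 + 74.42 + 8.26 + 13.5
= −77.82 dBm → −77.8 dBm

−77.8 dBm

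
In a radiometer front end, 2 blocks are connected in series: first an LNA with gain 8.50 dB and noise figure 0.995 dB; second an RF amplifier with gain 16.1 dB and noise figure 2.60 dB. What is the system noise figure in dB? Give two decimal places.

1.38 dB

Convert to linear (a loss of L dB is a gain of −L dB): F_i = 10^(NF_i/10), G_i = 10^(G_i,dB/10)
  Stage 1: F_1 = 10^(0.995/10) = 1.257, G_1 = 10^(8.50/10) = 7.079
  Stage 2: F_2 = 10^(2.60/10) = 1.820, G_2 = 10^(16.1/10) = 40.74
Friis cascade:
  F = 1.257 + (1.820 − 1)/7.079 = 1.373
NF = 10 log₁₀(1.373) = 1.38 dB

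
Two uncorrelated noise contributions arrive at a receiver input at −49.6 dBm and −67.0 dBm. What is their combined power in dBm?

Convert to linear, add, convert back:
P₁ = 1.10×10⁻⁸ W, P₂ = 2.00×10⁻¹⁰ W
P_tot = 1.12×10⁻⁸ W → 10 log₁₀(P_tot / 10⁻³) = −49.5 dBm

−49.5 dBm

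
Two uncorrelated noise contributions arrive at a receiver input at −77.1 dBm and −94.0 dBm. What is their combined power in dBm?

Convert to linear, add, convert back:
P₁ = 1.95×10⁻¹¹ W, P₂ = 3.98×10⁻¹³ W
P_tot = 1.99×10⁻¹¹ W → 10 log₁₀(P_tot / 10⁻³) = −77.0 dBm

−77.0 dBm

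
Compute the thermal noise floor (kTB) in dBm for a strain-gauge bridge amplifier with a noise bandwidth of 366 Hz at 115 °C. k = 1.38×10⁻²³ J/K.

T = 115 °C + 273.15 = 388.15 K
P_n = kTB = 1.38×10⁻²³ × 388.15 × 3.66×10² = 1.96×10⁻¹⁸ W
In dBm: 10 log₁₀(1.96×10⁻¹⁸ / 10⁻³) = −147.1 dBm

−147.1 dBm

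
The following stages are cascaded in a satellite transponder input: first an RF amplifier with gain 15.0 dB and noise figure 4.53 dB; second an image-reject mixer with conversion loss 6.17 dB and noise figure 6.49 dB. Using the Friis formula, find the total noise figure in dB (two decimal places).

Convert to linear (a loss of L dB is a gain of −L dB): F_i = 10^(NF_i/10), G_i = 10^(G_i,dB/10)
  Stage 1: F_1 = 10^(4.53/10) = 2.838, G_1 = 10^(15.0/10) = 31.62
  Stage 2: F_2 = 10^(6.49/10) = 4.457, G_2 = 10^(−6.17/10) = 0.2415
Friis cascade:
  F = 2.838 + (4.457 − 1)/31.62 = 2.947
NF = 10 log₁₀(2.947) = 4.69 dB

4.69 dB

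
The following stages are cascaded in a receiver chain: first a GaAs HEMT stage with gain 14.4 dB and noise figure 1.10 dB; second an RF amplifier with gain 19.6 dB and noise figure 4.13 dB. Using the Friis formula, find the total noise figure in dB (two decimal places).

Convert to linear (a loss of L dB is a gain of −L dB): F_i = 10^(NF_i/10), G_i = 10^(G_i,dB/10)
  Stage 1: F_1 = 10^(1.10/10) = 1.288, G_1 = 10^(14.4/10) = 27.54
  Stage 2: F_2 = 10^(4.13/10) = 2.588, G_2 = 10^(19.6/10) = 91.20
Friis cascade:
  F = 1.288 + (2.588 − 1)/27.54 = 1.346
NF = 10 log₁₀(1.346) = 1.29 dB

1.29 dB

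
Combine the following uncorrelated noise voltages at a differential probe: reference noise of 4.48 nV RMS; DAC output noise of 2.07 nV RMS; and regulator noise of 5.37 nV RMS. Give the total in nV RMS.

7.29 nV

Uncorrelated sources add in power (mean-square): V_tot = √(ΣV_i²)
V_tot = √[(4.48×10⁻⁹)² + (2.07×10⁻⁹)² + (5.37×10⁻⁹)²] = 7.29×10⁻⁹ V = 7.29 nV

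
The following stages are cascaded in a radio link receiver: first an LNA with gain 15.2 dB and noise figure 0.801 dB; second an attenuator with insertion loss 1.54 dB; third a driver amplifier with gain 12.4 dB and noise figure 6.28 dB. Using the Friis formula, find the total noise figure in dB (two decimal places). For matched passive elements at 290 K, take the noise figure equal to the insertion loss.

1.32 dB

Convert to linear (a loss of L dB is a gain of −L dB): F_i = 10^(NF_i/10), G_i = 10^(G_i,dB/10)
  Stage 1: F_1 = 10^(0.801/10) = 1.203, G_1 = 10^(15.2/10) = 33.11
  Stage 2: F_2 = 10^(1.54/10) = 1.426, G_2 = 10^(−1.54/10) = 0.7015
  Stage 3: F_3 = 10^(6.28/10) = 4.246, G_3 = 10^(12.4/10) = 17.38
Friis cascade:
  F = 1.203 + (1.426 − 1)/33.11 + (4.246 − 1)/23.23 = 1.355
NF = 10 log₁₀(1.355) = 1.32 dB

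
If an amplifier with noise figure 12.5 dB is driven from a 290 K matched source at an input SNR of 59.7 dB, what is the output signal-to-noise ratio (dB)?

By definition F = SNR_in/SNR_out, so in dB: SNR_out = SNR_in − NF
SNR_out = 59.7 − 12.5 = 47.2 dB

47.2 dB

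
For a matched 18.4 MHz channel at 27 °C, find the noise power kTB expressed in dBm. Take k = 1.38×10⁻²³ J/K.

−101.2 dBm

T = 27 °C + 273.15 = 300.15 K
P_n = kTB = 1.38×10⁻²³ × 300.15 × 1.84×10⁷ = 7.62×10⁻¹⁴ W
In dBm: 10 log₁₀(7.62×10⁻¹⁴ / 10⁻³) = −101.2 dBm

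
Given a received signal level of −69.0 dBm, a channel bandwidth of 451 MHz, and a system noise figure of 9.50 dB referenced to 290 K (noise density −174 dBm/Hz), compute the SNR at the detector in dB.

9.0 dB

Noise floor: N = −174 + 10 log₁₀(B) + NF
10 log₁₀(4.51×10⁸) = 86.54 dB
N = −174 + 86.54 + 9.50 = −77.96 dBm
SNR = P_sig − N = −69.0 − (−77.96) = 8.96 dB → 9.0 dB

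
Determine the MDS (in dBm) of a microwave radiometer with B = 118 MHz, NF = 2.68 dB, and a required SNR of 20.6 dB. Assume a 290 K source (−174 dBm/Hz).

−70.0 dBm

Sensitivity = −174 + 10 log₁₀(B) + NF + SNR_min
= −174 + 80.72 + 2.68 + 20.6
= −70.00 dBm → −70.0 dBm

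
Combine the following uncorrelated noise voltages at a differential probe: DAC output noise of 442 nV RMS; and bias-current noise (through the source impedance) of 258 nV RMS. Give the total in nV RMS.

512 nV

Uncorrelated sources add in power (mean-square): V_tot = √(ΣV_i²)
V_tot = √[(4.42×10⁻⁷)² + (2.58×10⁻⁷)²] = 5.12×10⁻⁷ V = 512 nV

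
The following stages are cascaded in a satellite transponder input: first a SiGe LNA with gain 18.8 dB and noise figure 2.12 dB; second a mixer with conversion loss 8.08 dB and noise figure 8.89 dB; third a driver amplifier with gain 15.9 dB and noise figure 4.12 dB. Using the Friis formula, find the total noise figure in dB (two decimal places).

2.68 dB

Convert to linear (a loss of L dB is a gain of −L dB): F_i = 10^(NF_i/10), G_i = 10^(G_i,dB/10)
  Stage 1: F_1 = 10^(2.12/10) = 1.629, G_1 = 10^(18.8/10) = 75.86
  Stage 2: F_2 = 10^(8.89/10) = 7.745, G_2 = 10^(−8.08/10) = 0.1556
  Stage 3: F_3 = 10^(4.12/10) = 2.582, G_3 = 10^(15.9/10) = 38.90
Friis cascade:
  F = 1.629 + (7.745 − 1)/75.86 + (2.582 − 1)/11.80 = 1.852
NF = 10 log₁₀(1.852) = 2.68 dB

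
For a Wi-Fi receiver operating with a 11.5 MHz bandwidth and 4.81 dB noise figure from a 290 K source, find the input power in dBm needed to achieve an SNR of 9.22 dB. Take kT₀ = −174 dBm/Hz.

−89.4 dBm

Sensitivity = −174 + 10 log₁₀(B) + NF + SNR_min
= −174 + 70.61 + 4.81 + 9.22
= −89.36 dBm → −89.4 dBm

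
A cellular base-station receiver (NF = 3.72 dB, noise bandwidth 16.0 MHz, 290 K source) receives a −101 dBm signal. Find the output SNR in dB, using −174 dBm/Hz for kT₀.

−2.8 dB

Noise floor: N = −174 + 10 log₁₀(B) + NF
10 log₁₀(1.60×10⁷) = 72.04 dB
N = −174 + 72.04 + 3.72 = −98.24 dBm
SNR = P_sig − N = −101 − (−98.24) = −2.76 dB → −2.8 dB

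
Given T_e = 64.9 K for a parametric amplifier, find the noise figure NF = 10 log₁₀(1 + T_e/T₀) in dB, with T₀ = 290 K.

F = 1 + T_e/T₀ = 1 + 64.9/290 = 1.22379
NF = 10 log₁₀(1.22379) = 0.877 dB

0.877 dB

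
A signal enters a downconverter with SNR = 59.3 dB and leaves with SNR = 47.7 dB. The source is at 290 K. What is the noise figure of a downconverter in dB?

11.6 dB

NF (dB) = SNR_in(dB) − SNR_out(dB) when the source is at T₀
NF = 59.3 − 47.7 = 11.6 dB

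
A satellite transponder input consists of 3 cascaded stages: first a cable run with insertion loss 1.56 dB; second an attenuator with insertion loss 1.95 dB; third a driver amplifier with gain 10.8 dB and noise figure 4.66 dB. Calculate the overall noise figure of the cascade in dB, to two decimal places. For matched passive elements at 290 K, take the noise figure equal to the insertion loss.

Convert to linear (a loss of L dB is a gain of −L dB): F_i = 10^(NF_i/10), G_i = 10^(G_i,dB/10)
  Stage 1: F_1 = 10^(1.56/10) = 1.432, G_1 = 10^(−1.56/10) = 0.6982
  Stage 2: F_2 = 10^(1.95/10) = 1.567, G_2 = 10^(−1.95/10) = 0.6383
  Stage 3: F_3 = 10^(4.66/10) = 2.924, G_3 = 10^(10.8/10) = 12.02
Friis cascade:
  F = 1.432 + (1.567 − 1)/0.6982 + (2.924 − 1)/0.4457 = 6.561
NF = 10 log₁₀(6.561) = 8.17 dB

8.17 dB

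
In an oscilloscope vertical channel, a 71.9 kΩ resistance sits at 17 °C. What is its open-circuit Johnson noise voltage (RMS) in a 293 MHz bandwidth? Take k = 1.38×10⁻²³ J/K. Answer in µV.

T = 17 °C + 273.15 = 290.15 K
V_n = √(4kTRB)
4kTRB = 4 × 1.38×10⁻²³ × 290.15 × 7.19×10⁴ × 2.93×10⁸ = 3.37×10⁻⁷ V²
V_n = √(3.37×10⁻⁷) = 5.81×10⁻⁴ V = 581 µV

581 µV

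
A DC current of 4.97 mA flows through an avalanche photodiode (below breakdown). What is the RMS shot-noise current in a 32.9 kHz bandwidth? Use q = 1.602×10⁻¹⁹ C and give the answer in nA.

7.24 nA

I_n = √(2qI·B)
2qI·B = 2 × 1.602×10⁻¹⁹ × 4.97×10⁻³ × 3.29×10⁴ = 5.24×10⁻¹⁷ A²
I_n = √(5.24×10⁻¹⁷) = 7.24×10⁻⁹ A = 7.24 nA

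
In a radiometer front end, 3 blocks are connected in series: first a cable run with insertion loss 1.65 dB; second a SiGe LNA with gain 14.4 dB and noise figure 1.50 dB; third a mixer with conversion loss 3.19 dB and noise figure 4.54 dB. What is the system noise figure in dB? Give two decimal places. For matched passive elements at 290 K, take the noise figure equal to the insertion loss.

3.35 dB

Convert to linear (a loss of L dB is a gain of −L dB): F_i = 10^(NF_i/10), G_i = 10^(G_i,dB/10)
  Stage 1: F_1 = 10^(1.65/10) = 1.462, G_1 = 10^(−1.65/10) = 0.6839
  Stage 2: F_2 = 10^(1.50/10) = 1.413, G_2 = 10^(14.4/10) = 27.54
  Stage 3: F_3 = 10^(4.54/10) = 2.844, G_3 = 10^(−3.19/10) = 0.4797
Friis cascade:
  F = 1.462 + (1.413 − 1)/0.6839 + (2.844 − 1)/18.84 = 2.163
NF = 10 log₁₀(2.163) = 3.35 dB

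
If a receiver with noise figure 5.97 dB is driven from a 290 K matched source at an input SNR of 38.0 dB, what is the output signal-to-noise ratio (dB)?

32.03 dB

By definition F = SNR_in/SNR_out, so in dB: SNR_out = SNR_in − NF
SNR_out = 38.0 − 5.97 = 32.03 dB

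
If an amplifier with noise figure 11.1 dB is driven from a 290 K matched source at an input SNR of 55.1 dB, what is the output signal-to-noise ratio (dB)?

44.0 dB

By definition F = SNR_in/SNR_out, so in dB: SNR_out = SNR_in − NF
SNR_out = 55.1 − 11.1 = 44.0 dB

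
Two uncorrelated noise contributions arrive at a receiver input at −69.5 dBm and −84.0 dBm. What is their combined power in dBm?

Convert to linear, add, convert back:
P₁ = 1.12×10⁻¹⁰ W, P₂ = 3.98×10⁻¹² W
P_tot = 1.16×10⁻¹⁰ W → 10 log₁₀(P_tot / 10⁻³) = −69.3 dBm

−69.3 dBm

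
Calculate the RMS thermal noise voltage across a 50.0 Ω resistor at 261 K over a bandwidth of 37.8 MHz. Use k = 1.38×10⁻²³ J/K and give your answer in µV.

5.22 µV

V_n = √(4kTRB)
4kTRB = 4 × 1.38×10⁻²³ × 261 × 5.00×10¹ × 3.78×10⁷ = 2.72×10⁻¹¹ V²
V_n = √(2.72×10⁻¹¹) = 5.22×10⁻⁶ V = 5.22 µV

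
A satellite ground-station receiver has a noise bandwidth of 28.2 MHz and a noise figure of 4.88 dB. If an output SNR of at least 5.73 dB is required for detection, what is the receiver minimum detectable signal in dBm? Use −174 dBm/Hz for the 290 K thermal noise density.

Sensitivity = −174 + 10 log₁₀(B) + NF + SNR_min
= −174 + 74.5 + 4.88 + 5.73
= −88.89 dBm → −88.9 dBm

−88.9 dBm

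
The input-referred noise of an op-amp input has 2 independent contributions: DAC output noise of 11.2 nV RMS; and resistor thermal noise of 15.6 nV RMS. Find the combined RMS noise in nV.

19.2 nV

Uncorrelated sources add in power (mean-square): V_tot = √(ΣV_i²)
V_tot = √[(1.12×10⁻⁸)² + (1.56×10⁻⁸)²] = 1.92×10⁻⁸ V = 19.2 nV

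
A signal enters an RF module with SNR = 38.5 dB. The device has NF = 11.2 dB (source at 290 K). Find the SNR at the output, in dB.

27.3 dB

By definition F = SNR_in/SNR_out, so in dB: SNR_out = SNR_in − NF
SNR_out = 38.5 − 11.2 = 27.3 dB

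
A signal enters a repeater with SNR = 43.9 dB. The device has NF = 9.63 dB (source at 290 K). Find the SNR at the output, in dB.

34.27 dB

By definition F = SNR_in/SNR_out, so in dB: SNR_out = SNR_in − NF
SNR_out = 43.9 − 9.63 = 34.27 dB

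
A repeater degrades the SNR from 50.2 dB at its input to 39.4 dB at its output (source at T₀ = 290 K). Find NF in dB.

10.8 dB

NF (dB) = SNR_in(dB) − SNR_out(dB) when the source is at T₀
NF = 50.2 − 39.4 = 10.8 dB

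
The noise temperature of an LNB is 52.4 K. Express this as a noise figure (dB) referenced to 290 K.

0.721 dB

F = 1 + T_e/T₀ = 1 + 52.4/290 = 1.18069
NF = 10 log₁₀(1.18069) = 0.721 dB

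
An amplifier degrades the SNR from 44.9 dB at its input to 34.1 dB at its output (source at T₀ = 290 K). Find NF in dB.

10.8 dB

NF (dB) = SNR_in(dB) − SNR_out(dB) when the source is at T₀
NF = 44.9 − 34.1 = 10.8 dB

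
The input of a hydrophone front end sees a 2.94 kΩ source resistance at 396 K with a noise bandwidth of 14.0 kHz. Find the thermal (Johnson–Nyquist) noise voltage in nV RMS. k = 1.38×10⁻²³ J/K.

V_n = √(4kTRB)
4kTRB = 4 × 1.38×10⁻²³ × 396 × 2.94×10³ × 1.40×10⁴ = 9.00×10⁻¹³ V²
V_n = √(9.00×10⁻¹³) = 9.49×10⁻⁷ V = 949 nV

949 nV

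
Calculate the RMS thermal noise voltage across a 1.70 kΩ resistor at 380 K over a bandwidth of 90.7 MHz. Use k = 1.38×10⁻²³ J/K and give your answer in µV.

V_n = √(4kTRB)
4kTRB = 4 × 1.38×10⁻²³ × 380 × 1.70×10³ × 9.07×10⁷ = 3.23×10⁻⁹ V²
V_n = √(3.23×10⁻⁹) = 5.69×10⁻⁵ V = 56.9 µV

56.9 µV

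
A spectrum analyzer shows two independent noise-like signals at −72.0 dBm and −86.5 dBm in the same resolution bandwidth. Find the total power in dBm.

Convert to linear, add, convert back:
P₁ = 6.31×10⁻¹¹ W, P₂ = 2.24×10⁻¹² W
P_tot = 6.53×10⁻¹¹ W → 10 log₁₀(P_tot / 10⁻³) = −71.8 dBm

−71.8 dBm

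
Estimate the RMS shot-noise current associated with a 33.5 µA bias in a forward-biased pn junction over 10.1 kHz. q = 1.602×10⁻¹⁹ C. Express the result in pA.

I_n = √(2qI·B)
2qI·B = 2 × 1.602×10⁻¹⁹ × 3.35×10⁻⁵ × 1.01×10⁴ = 1.08×10⁻¹⁹ A²
I_n = √(1.08×10⁻¹⁹) = 3.29×10⁻¹⁰ A = 329 pA

329 pA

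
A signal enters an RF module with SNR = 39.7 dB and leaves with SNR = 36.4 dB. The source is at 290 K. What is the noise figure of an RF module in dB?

NF (dB) = SNR_in(dB) − SNR_out(dB) when the source is at T₀
NF = 39.7 − 36.4 = 3.3 dB

3.3 dB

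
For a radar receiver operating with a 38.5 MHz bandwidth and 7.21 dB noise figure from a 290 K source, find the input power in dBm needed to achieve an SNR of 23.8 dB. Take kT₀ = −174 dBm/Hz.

−67.1 dBm

Sensitivity = −174 + 10 log₁₀(B) + NF + SNR_min
= −174 + 75.85 + 7.21 + 23.8
= −67.14 dBm → −67.1 dBm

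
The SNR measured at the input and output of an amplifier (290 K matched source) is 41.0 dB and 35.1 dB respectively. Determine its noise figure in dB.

5.9 dB

NF (dB) = SNR_in(dB) − SNR_out(dB) when the source is at T₀
NF = 41.0 − 35.1 = 5.9 dB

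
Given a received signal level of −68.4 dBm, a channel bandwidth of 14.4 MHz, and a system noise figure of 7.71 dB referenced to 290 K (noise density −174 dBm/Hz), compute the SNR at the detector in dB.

Noise floor: N = −174 + 10 log₁₀(B) + NF
10 log₁₀(1.44×10⁷) = 71.58 dB
N = −174 + 71.58 + 7.71 = −94.71 dBm
SNR = P_sig − N = −68.4 − (−94.71) = 26.31 dB → 26.3 dB

26.3 dB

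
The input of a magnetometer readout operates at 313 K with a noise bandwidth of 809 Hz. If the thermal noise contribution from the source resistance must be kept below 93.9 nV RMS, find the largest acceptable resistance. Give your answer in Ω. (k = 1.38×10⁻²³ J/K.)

631 Ω

Johnson–Nyquist: V_n = √(4kTRB) ⇒ R = V_n² / (4kTB)
4kTB = 4 × 1.38×10⁻²³ × 313 × 8.09×10² = 1.40×10⁻¹⁷
R = (9.39×10⁻⁸)² / 1.40×10⁻¹⁷ = 6.31×10² Ω = 631 Ω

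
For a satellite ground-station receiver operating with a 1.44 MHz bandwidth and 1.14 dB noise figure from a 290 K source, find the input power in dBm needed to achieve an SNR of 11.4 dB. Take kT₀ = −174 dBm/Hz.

Sensitivity = −174 + 10 log₁₀(B) + NF + SNR_min
= −174 + 61.58 + 1.14 + 11.4
= −99.88 dBm → −99.9 dBm

−99.9 dBm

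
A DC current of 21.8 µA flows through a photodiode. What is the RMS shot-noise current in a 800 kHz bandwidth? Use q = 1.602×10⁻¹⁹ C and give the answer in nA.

I_n = √(2qI·B)
2qI·B = 2 × 1.602×10⁻¹⁹ × 2.18×10⁻⁵ × 8.00×10⁵ = 5.59×10⁻¹⁸ A²
I_n = √(5.59×10⁻¹⁸) = 2.36×10⁻⁹ A = 2.36 nA

2.36 nA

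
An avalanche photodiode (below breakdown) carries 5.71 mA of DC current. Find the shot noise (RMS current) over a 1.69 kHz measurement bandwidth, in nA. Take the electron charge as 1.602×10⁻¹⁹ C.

I_n = √(2qI·B)
2qI·B = 2 × 1.602×10⁻¹⁹ × 5.71×10⁻³ × 1.69×10³ = 3.09×10⁻¹⁸ A²
I_n = √(3.09×10⁻¹⁸) = 1.76×10⁻⁹ A = 1.76 nA

1.76 nA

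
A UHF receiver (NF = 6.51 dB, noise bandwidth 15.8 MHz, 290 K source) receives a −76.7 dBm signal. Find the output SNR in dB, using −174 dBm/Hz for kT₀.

18.8 dB

Noise floor: N = −174 + 10 log₁₀(B) + NF
10 log₁₀(1.58×10⁷) = 71.99 dB
N = −174 + 71.99 + 6.51 = −95.50 dBm
SNR = P_sig − N = −76.7 − (−95.50) = 18.80 dB → 18.8 dB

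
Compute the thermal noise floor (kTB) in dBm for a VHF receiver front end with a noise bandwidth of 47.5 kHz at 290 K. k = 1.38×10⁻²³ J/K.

−127.2 dBm

P_n = kTB = 1.38×10⁻²³ × 290 × 4.75×10⁴ = 1.90×10⁻¹⁶ W
In dBm: 10 log₁₀(1.90×10⁻¹⁶ / 10⁻³) = −127.2 dBm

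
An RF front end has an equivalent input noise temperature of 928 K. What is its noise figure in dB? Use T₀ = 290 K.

F = 1 + T_e/T₀ = 1 + 928/290 = 4.2
NF = 10 log₁₀(4.2) = 6.23 dB

6.23 dB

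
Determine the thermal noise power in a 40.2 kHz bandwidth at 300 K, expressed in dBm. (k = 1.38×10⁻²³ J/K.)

−127.8 dBm

P_n = kTB = 1.38×10⁻²³ × 300 × 4.02×10⁴ = 1.66×10⁻¹⁶ W
In dBm: 10 log₁₀(1.66×10⁻¹⁶ / 10⁻³) = −127.8 dBm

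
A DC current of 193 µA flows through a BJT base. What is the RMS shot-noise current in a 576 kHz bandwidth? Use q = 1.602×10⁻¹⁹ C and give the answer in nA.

5.97 nA

I_n = √(2qI·B)
2qI·B = 2 × 1.602×10⁻¹⁹ × 1.93×10⁻⁴ × 5.76×10⁵ = 3.56×10⁻¹⁷ A²
I_n = √(3.56×10⁻¹⁷) = 5.97×10⁻⁹ A = 5.97 nA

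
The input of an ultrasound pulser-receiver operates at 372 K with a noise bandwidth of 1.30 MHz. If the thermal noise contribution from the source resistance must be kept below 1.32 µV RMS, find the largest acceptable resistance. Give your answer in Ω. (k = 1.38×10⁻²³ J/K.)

65.3 Ω

Johnson–Nyquist: V_n = √(4kTRB) ⇒ R = V_n² / (4kTB)
4kTB = 4 × 1.38×10⁻²³ × 372 × 1.30×10⁶ = 2.67×10⁻¹⁴
R = (1.32×10⁻⁶)² / 2.67×10⁻¹⁴ = 6.53×10¹ Ω = 65.3 Ω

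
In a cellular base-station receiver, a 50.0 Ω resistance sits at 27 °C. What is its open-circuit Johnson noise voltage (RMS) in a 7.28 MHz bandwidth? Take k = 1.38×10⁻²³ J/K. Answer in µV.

T = 27 °C + 273.15 = 300.15 K
V_n = √(4kTRB)
4kTRB = 4 × 1.38×10⁻²³ × 300.15 × 5.00×10¹ × 7.28×10⁶ = 6.03×10⁻¹² V²
V_n = √(6.03×10⁻¹²) = 2.46×10⁻⁶ V = 2.46 µV

2.46 µV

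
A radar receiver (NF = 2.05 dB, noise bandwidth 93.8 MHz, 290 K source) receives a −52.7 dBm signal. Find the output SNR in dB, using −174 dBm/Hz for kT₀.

Noise floor: N = −174 + 10 log₁₀(B) + NF
10 log₁₀(9.38×10⁷) = 79.72 dB
N = −174 + 79.72 + 2.05 = −92.23 dBm
SNR = P_sig − N = −52.7 − (−92.23) = 39.53 dB → 39.5 dB

39.5 dB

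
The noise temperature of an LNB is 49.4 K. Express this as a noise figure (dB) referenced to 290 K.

F = 1 + T_e/T₀ = 1 + 49.4/290 = 1.17034
NF = 10 log₁₀(1.17034) = 0.683 dB

0.683 dB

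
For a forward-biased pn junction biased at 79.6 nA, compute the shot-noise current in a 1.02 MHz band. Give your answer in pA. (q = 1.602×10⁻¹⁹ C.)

I_n = √(2qI·B)
2qI·B = 2 × 1.602×10⁻¹⁹ × 7.96×10⁻⁸ × 1.02×10⁶ = 2.60×10⁻²⁰ A²
I_n = √(2.60×10⁻²⁰) = 1.61×10⁻¹⁰ A = 161 pA

161 pA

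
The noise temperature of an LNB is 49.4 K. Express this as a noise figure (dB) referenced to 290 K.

0.683 dB

F = 1 + T_e/T₀ = 1 + 49.4/290 = 1.17034
NF = 10 log₁₀(1.17034) = 0.683 dB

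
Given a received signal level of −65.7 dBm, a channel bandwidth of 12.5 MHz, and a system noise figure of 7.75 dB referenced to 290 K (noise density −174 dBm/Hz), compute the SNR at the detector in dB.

Noise floor: N = −174 + 10 log₁₀(B) + NF
10 log₁₀(1.25×10⁷) = 70.97 dB
N = −174 + 70.97 + 7.75 = −95.28 dBm
SNR = P_sig − N = −65.7 − (−95.28) = 29.58 dB → 29.6 dB

29.6 dB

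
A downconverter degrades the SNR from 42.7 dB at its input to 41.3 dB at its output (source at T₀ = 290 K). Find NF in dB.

1.4 dB

NF (dB) = SNR_in(dB) − SNR_out(dB) when the source is at T₀
NF = 42.7 − 41.3 = 1.4 dB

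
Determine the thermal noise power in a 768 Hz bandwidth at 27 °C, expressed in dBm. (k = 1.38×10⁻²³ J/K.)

T = 27 °C + 273.15 = 300.15 K
P_n = kTB = 1.38×10⁻²³ × 300.15 × 7.68×10² = 3.18×10⁻¹⁸ W
In dBm: 10 log₁₀(3.18×10⁻¹⁸ / 10⁻³) = −145.0 dBm

−145.0 dBm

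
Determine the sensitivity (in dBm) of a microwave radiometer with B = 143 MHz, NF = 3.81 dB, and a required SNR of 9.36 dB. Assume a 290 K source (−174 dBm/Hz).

Sensitivity = −174 + 10 log₁₀(B) + NF + SNR_min
= −174 + 81.55 + 3.81 + 9.36
= −79.28 dBm → −79.3 dBm

−79.3 dBm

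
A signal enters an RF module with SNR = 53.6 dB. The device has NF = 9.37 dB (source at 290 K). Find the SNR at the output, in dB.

By definition F = SNR_in/SNR_out, so in dB: SNR_out = SNR_in − NF
SNR_out = 53.6 − 9.37 = 44.23 dB

44.23 dB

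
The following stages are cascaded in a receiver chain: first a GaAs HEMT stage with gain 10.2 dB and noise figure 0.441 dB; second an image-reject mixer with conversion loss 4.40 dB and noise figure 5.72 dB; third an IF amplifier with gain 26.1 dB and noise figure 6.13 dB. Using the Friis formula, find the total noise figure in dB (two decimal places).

3.39 dB

Convert to linear (a loss of L dB is a gain of −L dB): F_i = 10^(NF_i/10), G_i = 10^(G_i,dB/10)
  Stage 1: F_1 = 10^(0.441/10) = 1.107, G_1 = 10^(10.2/10) = 10.47
  Stage 2: F_2 = 10^(5.72/10) = 3.733, G_2 = 10^(−4.40/10) = 0.3631
  Stage 3: F_3 = 10^(6.13/10) = 4.102, G_3 = 10^(26.1/10) = 407.4
Friis cascade:
  F = 1.107 + (3.733 − 1)/10.47 + (4.102 − 1)/3.802 = 2.184
NF = 10 log₁₀(2.184) = 3.39 dB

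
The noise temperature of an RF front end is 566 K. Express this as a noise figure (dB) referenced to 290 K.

F = 1 + T_e/T₀ = 1 + 566/290 = 2.95172
NF = 10 log₁₀(2.95172) = 4.70 dB

4.70 dB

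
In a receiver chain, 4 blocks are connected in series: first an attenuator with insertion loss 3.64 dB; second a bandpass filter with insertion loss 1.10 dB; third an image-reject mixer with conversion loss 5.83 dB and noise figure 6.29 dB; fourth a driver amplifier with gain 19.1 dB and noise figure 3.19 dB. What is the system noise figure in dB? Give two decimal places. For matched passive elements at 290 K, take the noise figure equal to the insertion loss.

13.99 dB

Convert to linear (a loss of L dB is a gain of −L dB): F_i = 10^(NF_i/10), G_i = 10^(G_i,dB/10)
  Stage 1: F_1 = 10^(3.64/10) = 2.312, G_1 = 10^(−3.64/10) = 0.4325
  Stage 2: F_2 = 10^(1.10/10) = 1.288, G_2 = 10^(−1.10/10) = 0.7762
  Stage 3: F_3 = 10^(6.29/10) = 4.256, G_3 = 10^(−5.83/10) = 0.2612
  Stage 4: F_4 = 10^(3.19/10) = 2.084, G_4 = 10^(19.1/10) = 81.28
Friis cascade:
  F = 2.312 + (1.288 − 1)/0.4325 + (4.256 − 1)/0.3357 + (2.084 − 1)/0.08770 = 25.04
NF = 10 log₁₀(25.04) = 13.99 dB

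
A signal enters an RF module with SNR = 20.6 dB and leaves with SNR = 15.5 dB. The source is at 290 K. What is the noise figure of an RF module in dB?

5.1 dB

NF (dB) = SNR_in(dB) − SNR_out(dB) when the source is at T₀
NF = 20.6 − 15.5 = 5.1 dB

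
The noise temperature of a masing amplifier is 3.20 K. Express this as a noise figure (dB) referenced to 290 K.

F = 1 + T_e/T₀ = 1 + 3.20/290 = 1.01103
NF = 10 log₁₀(1.01103) = 0.048 dB

0.048 dB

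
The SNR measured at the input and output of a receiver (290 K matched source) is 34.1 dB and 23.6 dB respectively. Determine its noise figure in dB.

NF (dB) = SNR_in(dB) − SNR_out(dB) when the source is at T₀
NF = 34.1 − 23.6 = 10.5 dB

10.5 dB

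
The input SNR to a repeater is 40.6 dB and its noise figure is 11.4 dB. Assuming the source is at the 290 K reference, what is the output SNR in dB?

29.2 dB

By definition F = SNR_in/SNR_out, so in dB: SNR_out = SNR_in − NF
SNR_out = 40.6 − 11.4 = 29.2 dB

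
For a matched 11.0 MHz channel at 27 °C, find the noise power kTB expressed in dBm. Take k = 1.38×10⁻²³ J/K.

T = 27 °C + 273.15 = 300.15 K
P_n = kTB = 1.38×10⁻²³ × 300.15 × 1.10×10⁷ = 4.56×10⁻¹⁴ W
In dBm: 10 log₁₀(4.56×10⁻¹⁴ / 10⁻³) = −103.4 dBm

−103.4 dBm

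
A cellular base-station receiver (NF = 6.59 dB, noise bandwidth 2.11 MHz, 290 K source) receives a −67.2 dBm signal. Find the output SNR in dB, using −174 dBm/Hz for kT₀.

Noise floor: N = −174 + 10 log₁₀(B) + NF
10 log₁₀(2.11×10⁶) = 63.24 dB
N = −174 + 63.24 + 6.59 = −104.17 dBm
SNR = P_sig − N = −67.2 − (−104.17) = 36.97 dB → 37.0 dB

37.0 dB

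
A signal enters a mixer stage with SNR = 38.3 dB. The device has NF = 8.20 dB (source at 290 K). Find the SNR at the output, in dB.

By definition F = SNR_in/SNR_out, so in dB: SNR_out = SNR_in − NF
SNR_out = 38.3 − 8.20 = 30.10 dB

30.10 dB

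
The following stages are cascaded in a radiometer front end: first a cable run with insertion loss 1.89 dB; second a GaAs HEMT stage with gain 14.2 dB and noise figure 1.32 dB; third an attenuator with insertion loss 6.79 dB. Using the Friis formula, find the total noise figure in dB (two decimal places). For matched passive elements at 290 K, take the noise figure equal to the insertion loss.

3.65 dB

Convert to linear (a loss of L dB is a gain of −L dB): F_i = 10^(NF_i/10), G_i = 10^(G_i,dB/10)
  Stage 1: F_1 = 10^(1.89/10) = 1.545, G_1 = 10^(−1.89/10) = 0.6471
  Stage 2: F_2 = 10^(1.32/10) = 1.355, G_2 = 10^(14.2/10) = 26.30
  Stage 3: F_3 = 10^(6.79/10) = 4.775, G_3 = 10^(−6.79/10) = 0.2094
Friis cascade:
  F = 1.545 + (1.355 − 1)/0.6471 + (4.775 − 1)/17.02 = 2.316
NF = 10 log₁₀(2.316) = 3.65 dB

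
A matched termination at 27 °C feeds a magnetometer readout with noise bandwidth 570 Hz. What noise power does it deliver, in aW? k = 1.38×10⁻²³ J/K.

T = 27 °C + 273.15 = 300.15 K
P_n = kTB = 1.38×10⁻²³ × 300.15 × 5.70×10² = 2.36×10⁻¹⁸ W = 2.36 aW

2.36 aW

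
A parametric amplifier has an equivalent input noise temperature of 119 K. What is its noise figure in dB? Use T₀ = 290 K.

1.49 dB

F = 1 + T_e/T₀ = 1 + 119/290 = 1.41034
NF = 10 log₁₀(1.41034) = 1.49 dB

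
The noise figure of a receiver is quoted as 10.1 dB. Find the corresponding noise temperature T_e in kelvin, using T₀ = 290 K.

2678 K

F = 10^(10.1/10) = 10.2329
T_e = (F − 1)·T₀ = (10.2329 − 1) × 290 = 2678 K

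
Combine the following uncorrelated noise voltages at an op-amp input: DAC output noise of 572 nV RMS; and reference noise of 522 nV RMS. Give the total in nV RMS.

774 nV

Uncorrelated sources add in power (mean-square): V_tot = √(ΣV_i²)
V_tot = √[(5.72×10⁻⁷)² + (5.22×10⁻⁷)²] = 7.74×10⁻⁷ V = 774 nV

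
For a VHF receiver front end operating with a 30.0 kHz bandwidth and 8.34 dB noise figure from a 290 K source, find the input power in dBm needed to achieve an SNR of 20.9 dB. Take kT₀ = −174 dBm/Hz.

−100.0 dBm

Sensitivity = −174 + 10 log₁₀(B) + NF + SNR_min
= −174 + 44.77 + 8.34 + 20.9
= −99.99 dBm → −100.0 dBm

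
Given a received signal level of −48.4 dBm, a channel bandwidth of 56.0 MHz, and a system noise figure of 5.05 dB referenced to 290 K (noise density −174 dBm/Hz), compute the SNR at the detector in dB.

43.1 dB

Noise floor: N = −174 + 10 log₁₀(B) + NF
10 log₁₀(5.60×10⁷) = 77.48 dB
N = −174 + 77.48 + 5.05 = −91.47 dBm
SNR = P_sig − N = −48.4 − (−91.47) = 43.07 dB → 43.1 dB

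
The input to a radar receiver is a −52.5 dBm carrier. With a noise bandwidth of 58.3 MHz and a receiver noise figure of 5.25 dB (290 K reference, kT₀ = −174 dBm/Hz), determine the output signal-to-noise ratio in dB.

38.6 dB

Noise floor: N = −174 + 10 log₁₀(B) + NF
10 log₁₀(5.83×10⁷) = 77.66 dB
N = −174 + 77.66 + 5.25 = −91.09 dBm
SNR = P_sig − N = −52.5 − (−91.09) = 38.59 dB → 38.6 dB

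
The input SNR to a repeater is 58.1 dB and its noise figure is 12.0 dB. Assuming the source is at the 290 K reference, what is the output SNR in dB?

By definition F = SNR_in/SNR_out, so in dB: SNR_out = SNR_in − NF
SNR_out = 58.1 − 12.0 = 46.1 dB

46.1 dB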